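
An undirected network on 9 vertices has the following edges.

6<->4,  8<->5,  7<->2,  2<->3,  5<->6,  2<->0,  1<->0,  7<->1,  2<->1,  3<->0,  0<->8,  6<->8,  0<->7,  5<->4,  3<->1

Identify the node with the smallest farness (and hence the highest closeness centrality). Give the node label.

Farness (sum of distances to all others) for each node — 0:12, 1:16, 2:16, 3:17, 4:23, 5:17, 6:17, 7:17, 8:13.
The smallest farness is 12, for 0, so 0 has the highest closeness.

0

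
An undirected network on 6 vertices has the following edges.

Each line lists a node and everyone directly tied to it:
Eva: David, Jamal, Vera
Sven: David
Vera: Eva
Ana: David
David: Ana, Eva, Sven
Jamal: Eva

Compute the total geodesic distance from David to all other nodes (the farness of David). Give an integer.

7

Distances from David: Ana:1, Eva:1, Jamal:2, Sven:1, Vera:2.
Sum = 1 + 1 + 2 + 1 + 2 = 7.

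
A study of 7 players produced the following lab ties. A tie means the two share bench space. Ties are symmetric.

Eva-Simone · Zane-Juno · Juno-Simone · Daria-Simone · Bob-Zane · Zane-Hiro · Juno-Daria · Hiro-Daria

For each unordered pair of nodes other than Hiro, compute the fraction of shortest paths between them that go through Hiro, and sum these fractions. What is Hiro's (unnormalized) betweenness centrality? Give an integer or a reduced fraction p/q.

Pairs whose geodesics pass through Hiro — Daria–Zane: 1/2; Daria–Bob: 1/2.
All other pairs contribute 0.
Summing the contributions gives betweenness(Hiro) = 1.

1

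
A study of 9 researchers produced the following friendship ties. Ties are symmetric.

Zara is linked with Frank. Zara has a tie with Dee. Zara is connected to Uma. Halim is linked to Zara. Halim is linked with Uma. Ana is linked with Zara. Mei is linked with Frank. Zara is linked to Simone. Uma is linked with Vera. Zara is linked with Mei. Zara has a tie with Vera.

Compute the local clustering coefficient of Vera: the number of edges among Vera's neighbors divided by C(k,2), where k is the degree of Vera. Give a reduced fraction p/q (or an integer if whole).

1

Vera's neighbors: Uma and Zara (k = 2).
Possible neighbor pairs: C(2,2) = 1. Edges among them: Uma–Zara → e = 1.
Clustering(Vera) = 1/1.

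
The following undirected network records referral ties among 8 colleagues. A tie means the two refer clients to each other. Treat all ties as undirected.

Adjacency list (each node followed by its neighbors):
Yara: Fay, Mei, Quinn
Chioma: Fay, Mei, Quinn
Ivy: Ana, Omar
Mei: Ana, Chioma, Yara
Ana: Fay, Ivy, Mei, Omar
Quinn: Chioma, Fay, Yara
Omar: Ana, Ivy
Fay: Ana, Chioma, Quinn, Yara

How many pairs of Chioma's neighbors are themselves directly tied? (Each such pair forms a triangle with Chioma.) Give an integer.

Chioma's neighbors: Fay, Mei, and Quinn.
Neighbor pairs that are themselves tied: Chioma–Fay–Quinn. Each forms one triangle with Chioma, for 1 in total.

1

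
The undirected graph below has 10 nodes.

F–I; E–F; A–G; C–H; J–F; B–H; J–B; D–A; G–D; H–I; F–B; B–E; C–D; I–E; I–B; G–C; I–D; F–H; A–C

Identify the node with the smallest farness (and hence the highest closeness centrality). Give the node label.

I

Farness (sum of distances to all others) for each node — A:20, B:15, C:16, D:15, E:18, F:15, G:20, H:14, I:13, J:22.
The smallest farness is 13, for I, so I has the highest closeness.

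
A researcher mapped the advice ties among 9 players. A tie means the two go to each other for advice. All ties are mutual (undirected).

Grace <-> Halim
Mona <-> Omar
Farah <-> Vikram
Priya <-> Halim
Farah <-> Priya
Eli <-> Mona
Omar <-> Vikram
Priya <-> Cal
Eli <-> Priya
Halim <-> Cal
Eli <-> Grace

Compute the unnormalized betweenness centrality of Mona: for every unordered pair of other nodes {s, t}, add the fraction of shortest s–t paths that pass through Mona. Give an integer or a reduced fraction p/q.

Pairs whose geodesics pass through Mona — Cal–Omar: 1/2; Halim–Omar: 2/3; Grace–Omar: 1; Grace–Vikram: 1/3; Eli–Omar: 1; Eli–Vikram: 1/2; Omar–Priya: 1/2.
All other pairs contribute 0.
Summing the contributions gives betweenness(Mona) = 9/2.

9/2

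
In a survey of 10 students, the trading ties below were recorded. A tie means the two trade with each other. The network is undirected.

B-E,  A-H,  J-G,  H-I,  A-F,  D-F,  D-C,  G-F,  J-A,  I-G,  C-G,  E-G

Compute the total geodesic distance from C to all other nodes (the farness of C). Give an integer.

19

Distances from C: A:3, B:3, D:1, E:2, F:2, G:1, H:3, I:2, J:2.
Sum = 3 + 3 + 1 + 2 + 2 + 1 + 3 + 2 + 2 = 19.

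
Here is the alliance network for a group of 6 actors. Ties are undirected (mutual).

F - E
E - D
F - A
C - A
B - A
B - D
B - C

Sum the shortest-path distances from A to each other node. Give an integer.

Distances from A: B:1, C:1, D:2, E:2, F:1.
Sum = 1 + 1 + 2 + 2 + 1 = 7.

7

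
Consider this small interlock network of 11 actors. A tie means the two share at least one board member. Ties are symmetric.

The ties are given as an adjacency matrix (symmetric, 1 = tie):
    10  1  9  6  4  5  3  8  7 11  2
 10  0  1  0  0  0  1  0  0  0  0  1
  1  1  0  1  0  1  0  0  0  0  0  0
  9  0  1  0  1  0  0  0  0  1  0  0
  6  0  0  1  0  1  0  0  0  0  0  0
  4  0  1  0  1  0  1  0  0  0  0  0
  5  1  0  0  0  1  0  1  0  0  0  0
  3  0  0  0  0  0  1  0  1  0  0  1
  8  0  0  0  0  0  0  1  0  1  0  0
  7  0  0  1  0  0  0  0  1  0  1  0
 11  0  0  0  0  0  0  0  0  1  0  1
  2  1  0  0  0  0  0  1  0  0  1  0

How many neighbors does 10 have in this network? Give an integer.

10 is directly tied to 1, 2, and 5. That is 3 neighbors, so the degree of 10 is 3.

3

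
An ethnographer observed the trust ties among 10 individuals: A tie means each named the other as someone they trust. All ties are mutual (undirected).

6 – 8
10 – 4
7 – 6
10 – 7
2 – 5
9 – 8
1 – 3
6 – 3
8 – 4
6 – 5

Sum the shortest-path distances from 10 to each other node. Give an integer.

Distances from 10: 1:4, 2:4, 3:3, 4:1, 5:3, 6:2, 7:1, 8:2, 9:3.
Sum = 4 + 4 + 3 + 1 + 3 + 2 + 1 + 2 + 3 = 23.

23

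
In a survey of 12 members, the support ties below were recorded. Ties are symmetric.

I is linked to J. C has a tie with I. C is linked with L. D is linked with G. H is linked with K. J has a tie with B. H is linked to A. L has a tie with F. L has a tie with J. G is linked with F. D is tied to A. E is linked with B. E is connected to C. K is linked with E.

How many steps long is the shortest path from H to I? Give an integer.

One shortest route is H – K – E – C – I, which uses 4 edges, and at distance 3 from H we only reach {B, C, G}, which does not include I. So d(H,I) = 4.

4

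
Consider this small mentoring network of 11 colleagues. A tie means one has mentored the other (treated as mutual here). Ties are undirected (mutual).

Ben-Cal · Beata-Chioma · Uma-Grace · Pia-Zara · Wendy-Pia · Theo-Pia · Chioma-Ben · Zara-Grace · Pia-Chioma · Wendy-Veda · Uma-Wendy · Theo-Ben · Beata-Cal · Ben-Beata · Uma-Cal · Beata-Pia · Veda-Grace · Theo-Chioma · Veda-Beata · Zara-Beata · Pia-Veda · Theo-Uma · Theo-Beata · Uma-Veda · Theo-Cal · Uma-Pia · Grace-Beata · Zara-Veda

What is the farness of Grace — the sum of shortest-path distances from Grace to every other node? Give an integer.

16

Distances from Grace: Beata:1, Ben:2, Cal:2, Chioma:2, Pia:2, Theo:2, Uma:1, Veda:1, Wendy:2, Zara:1.
Sum = 1 + 2 + 2 + 2 + 2 + 2 + 1 + 1 + 2 + 1 = 16.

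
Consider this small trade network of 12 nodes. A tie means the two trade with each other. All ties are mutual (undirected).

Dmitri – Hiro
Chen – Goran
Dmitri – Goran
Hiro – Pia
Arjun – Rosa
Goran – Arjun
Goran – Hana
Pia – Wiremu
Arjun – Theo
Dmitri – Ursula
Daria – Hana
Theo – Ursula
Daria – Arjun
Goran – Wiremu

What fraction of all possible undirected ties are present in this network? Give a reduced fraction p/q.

There are 14 edges and 12 nodes, so the maximum possible is C(12,2) = 66.
Density = 14/66 = 7/33.

7/33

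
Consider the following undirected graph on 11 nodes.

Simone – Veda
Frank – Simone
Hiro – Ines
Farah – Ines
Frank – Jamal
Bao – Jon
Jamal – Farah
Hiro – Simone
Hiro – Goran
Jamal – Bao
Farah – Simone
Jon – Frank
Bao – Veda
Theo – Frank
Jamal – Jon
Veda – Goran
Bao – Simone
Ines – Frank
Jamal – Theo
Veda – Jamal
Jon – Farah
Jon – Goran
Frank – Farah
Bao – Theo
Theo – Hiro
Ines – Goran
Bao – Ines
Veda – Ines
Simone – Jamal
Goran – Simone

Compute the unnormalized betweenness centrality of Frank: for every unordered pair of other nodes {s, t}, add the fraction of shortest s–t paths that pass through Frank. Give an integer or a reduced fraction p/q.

137/60

Pairs whose geodesics pass through Frank — Ines–Jon: 1/4; Ines–Simone: 1/6; Ines–Jamal: 1/4; Ines–Theo: 1/3; Jon–Simone: 1/5; Jon–Theo: 1/3; Simone–Theo: 1/4; Farah–Theo: 1/2.
All other pairs contribute 0.
Summing the contributions gives betweenness(Frank) = 137/60.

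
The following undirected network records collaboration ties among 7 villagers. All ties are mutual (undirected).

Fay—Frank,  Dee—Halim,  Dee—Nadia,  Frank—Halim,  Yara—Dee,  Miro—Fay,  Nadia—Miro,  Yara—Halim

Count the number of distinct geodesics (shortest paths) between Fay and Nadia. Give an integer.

The shortest distance is 2, and the only length-2 path is Fay–Miro–Nadia. So there is exactly 1 shortest path.

1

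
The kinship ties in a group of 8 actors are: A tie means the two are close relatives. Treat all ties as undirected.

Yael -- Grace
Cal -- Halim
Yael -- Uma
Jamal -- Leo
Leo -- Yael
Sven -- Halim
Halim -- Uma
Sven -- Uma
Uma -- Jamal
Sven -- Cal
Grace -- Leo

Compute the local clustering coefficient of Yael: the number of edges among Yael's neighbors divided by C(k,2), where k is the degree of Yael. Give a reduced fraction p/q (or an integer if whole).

1/3

Yael's neighbors: Grace, Leo, and Uma (k = 3).
Possible neighbor pairs: C(3,2) = 3. Edges among them: Grace–Leo → e = 1.
Clustering(Yael) = 1/3.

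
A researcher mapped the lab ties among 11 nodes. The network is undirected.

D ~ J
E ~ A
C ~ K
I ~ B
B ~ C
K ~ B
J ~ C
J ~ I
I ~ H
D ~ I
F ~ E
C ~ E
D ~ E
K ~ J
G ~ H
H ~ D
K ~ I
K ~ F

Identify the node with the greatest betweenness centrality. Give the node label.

E

Unnormalized betweenness of each node: A:0, B:11/15, C:13/3, D:49/5, E:62/5, F:1, G:0, H:9, I:271/30, J:32/15, K:167/30.
E has the largest value, 62/5, making it the main broker — the node through which the most shortest paths run.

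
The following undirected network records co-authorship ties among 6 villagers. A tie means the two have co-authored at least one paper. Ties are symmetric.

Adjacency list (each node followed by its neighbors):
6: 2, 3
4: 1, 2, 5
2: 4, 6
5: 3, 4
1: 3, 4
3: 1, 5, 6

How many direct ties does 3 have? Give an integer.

3 is directly tied to 1, 5, and 6. That is 3 neighbors, so the degree of 3 is 3.

3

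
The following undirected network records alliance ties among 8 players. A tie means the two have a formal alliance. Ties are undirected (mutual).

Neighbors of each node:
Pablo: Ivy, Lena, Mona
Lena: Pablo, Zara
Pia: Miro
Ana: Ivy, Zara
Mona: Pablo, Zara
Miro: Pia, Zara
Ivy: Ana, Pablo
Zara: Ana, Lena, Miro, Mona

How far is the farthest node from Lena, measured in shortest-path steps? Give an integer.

Distances from Lena: Ana:2, Ivy:2, Miro:2, Mona:2, Pablo:1, Pia:3, Zara:1.
The largest is 3 (to Pia), so the eccentricity of Lena is 3.

3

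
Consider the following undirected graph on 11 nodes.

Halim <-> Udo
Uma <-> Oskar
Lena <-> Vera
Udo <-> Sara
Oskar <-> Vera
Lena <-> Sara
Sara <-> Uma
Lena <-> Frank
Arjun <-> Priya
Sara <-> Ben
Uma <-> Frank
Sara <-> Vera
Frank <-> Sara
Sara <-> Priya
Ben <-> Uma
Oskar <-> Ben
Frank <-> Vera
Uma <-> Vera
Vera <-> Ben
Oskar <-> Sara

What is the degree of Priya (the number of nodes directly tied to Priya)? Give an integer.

2

Priya is directly tied to Arjun and Sara. That is 2 neighbors, so the degree of Priya is 2.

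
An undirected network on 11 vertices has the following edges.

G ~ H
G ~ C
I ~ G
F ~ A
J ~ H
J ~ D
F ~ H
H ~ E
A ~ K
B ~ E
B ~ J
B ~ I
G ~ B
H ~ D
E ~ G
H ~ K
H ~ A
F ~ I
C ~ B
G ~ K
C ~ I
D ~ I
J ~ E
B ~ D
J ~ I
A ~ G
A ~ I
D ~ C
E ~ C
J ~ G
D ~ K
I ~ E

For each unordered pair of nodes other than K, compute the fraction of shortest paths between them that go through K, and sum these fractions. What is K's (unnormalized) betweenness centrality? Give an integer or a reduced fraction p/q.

1/2

Pairs whose geodesics pass through K — D–G: 1/6; D–A: 1/3.
All other pairs contribute 0.
Summing the contributions gives betweenness(K) = 1/2.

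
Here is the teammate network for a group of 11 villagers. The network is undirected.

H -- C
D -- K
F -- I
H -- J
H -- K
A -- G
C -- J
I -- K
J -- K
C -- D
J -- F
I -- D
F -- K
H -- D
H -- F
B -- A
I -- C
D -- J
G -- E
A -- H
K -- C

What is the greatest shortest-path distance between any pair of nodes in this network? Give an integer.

Eccentricity of each node (its greatest distance to any other): A:3, B:4, C:4, D:4, E:5, F:4, G:4, H:3, I:5, J:4, K:4.
The maximum eccentricity is 5, realized for instance by the pair E–I via E – G – A – H – C – I. So the diameter is 5.

5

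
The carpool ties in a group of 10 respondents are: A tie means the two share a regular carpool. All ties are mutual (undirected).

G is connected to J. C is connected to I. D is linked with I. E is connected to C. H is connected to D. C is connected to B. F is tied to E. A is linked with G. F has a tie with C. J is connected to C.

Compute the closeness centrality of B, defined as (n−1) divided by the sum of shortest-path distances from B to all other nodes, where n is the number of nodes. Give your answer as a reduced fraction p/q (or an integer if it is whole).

9/23

Distances from B: A:4, C:1, D:3, E:2, F:2, G:3, H:4, I:2, J:2. Sum = 23.
n = 10, so closeness = 9/23.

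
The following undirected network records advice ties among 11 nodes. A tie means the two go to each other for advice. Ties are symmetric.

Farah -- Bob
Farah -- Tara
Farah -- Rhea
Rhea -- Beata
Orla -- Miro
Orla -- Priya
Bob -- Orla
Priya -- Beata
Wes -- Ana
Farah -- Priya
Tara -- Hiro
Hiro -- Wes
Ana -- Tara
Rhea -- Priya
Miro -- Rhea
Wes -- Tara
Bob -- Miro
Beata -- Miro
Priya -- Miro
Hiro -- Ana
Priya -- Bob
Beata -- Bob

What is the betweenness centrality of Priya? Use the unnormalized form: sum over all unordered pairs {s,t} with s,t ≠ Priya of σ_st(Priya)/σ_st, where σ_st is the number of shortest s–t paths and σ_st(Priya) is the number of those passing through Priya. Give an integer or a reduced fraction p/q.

Pairs whose geodesics pass through Priya — Ana–Beata: 1/3; Ana–Miro: 1/3; Ana–Orla: 1/2; Hiro–Beata: 1/3; Hiro–Miro: 1/3; Hiro–Orla: 1/2; Tara–Beata: 1/3; Tara–Miro: 1/3; Tara–Orla: 1/2; Wes–Beata: 1/3; Wes–Miro: 1/3; Wes–Orla: 1/2; Beata–Farah: 1/3; Beata–Orla: 1/3 … (+4 more pairs).
All other pairs contribute 0.
Summing the contributions gives betweenness(Priya) = 83/12.

83/12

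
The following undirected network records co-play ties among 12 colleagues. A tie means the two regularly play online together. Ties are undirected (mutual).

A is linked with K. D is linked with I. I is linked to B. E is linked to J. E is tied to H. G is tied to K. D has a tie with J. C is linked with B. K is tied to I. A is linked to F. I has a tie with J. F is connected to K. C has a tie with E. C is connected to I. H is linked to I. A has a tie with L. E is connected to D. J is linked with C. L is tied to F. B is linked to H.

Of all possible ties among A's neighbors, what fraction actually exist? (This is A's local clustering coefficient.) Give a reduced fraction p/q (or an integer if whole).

A's neighbors: F, K, and L (k = 3).
Possible neighbor pairs: C(3,2) = 3. Edges among them: F–K, F–L → e = 2.
Clustering(A) = 2/3.

2/3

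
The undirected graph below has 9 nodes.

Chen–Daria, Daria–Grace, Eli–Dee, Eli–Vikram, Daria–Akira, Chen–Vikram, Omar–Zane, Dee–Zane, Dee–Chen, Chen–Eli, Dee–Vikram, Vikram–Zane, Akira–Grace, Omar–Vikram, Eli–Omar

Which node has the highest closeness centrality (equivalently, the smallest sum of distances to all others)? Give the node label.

Chen

Farness (sum of distances to all others) for each node — Akira:21, Chen:12, Daria:15, Dee:14, Eli:14, Grace:21, Omar:18, Vikram:13, Zane:18.
The smallest farness is 12, for Chen, so Chen has the highest closeness.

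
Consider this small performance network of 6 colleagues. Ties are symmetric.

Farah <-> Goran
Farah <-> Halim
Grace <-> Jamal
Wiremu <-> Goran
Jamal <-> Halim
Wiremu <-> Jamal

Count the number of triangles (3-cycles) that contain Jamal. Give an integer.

Jamal's neighbors are Grace, Halim, and Wiremu, but none of them are tied to each other, so no triangle contains Jamal.

0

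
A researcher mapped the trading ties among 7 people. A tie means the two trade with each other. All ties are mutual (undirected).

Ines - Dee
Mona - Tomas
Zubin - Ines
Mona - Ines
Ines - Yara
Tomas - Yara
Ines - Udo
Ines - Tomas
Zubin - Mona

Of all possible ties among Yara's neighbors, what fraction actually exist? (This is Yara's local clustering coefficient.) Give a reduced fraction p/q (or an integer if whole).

Yara's neighbors: Ines and Tomas (k = 2).
Possible neighbor pairs: C(2,2) = 1. Edges among them: Ines–Tomas → e = 1.
Clustering(Yara) = 1/1.

1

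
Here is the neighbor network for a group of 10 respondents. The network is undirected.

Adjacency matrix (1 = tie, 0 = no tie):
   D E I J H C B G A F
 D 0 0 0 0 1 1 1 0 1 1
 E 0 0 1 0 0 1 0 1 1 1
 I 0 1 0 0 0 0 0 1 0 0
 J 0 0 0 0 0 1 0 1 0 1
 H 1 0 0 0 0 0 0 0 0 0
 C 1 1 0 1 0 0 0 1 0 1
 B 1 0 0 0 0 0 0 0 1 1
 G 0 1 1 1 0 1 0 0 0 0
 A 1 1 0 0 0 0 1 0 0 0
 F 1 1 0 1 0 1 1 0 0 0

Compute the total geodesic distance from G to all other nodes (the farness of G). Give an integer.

16

Distances from G: A:2, B:3, C:1, D:2, E:1, F:2, H:3, I:1, J:1.
Sum = 2 + 3 + 1 + 2 + 1 + 2 + 3 + 1 + 1 = 16.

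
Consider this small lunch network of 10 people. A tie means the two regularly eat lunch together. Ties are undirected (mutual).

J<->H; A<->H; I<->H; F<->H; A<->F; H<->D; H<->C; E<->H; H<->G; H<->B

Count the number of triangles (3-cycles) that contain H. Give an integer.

H's neighbors: A, B, C, D, E, F, G, I, and J.
Neighbor pairs that are themselves tied: H–A–F. Each forms one triangle with H, for 1 in total.

1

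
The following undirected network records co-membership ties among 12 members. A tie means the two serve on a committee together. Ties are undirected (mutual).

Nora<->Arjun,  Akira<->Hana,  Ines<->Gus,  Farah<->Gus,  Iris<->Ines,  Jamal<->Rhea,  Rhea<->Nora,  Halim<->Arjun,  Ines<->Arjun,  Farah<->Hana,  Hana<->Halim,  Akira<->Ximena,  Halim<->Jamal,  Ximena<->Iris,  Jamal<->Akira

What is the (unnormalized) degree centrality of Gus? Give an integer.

Gus is directly tied to Farah and Ines. That is 2 neighbors, so the degree of Gus is 2.

2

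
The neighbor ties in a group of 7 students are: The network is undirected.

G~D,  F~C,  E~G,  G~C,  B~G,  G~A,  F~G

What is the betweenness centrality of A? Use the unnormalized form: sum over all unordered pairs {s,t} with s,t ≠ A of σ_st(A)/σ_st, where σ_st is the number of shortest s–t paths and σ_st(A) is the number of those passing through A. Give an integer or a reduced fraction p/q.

No shortest path between any pair of other nodes passes through A.
Summing the contributions gives betweenness(A) = 0.

0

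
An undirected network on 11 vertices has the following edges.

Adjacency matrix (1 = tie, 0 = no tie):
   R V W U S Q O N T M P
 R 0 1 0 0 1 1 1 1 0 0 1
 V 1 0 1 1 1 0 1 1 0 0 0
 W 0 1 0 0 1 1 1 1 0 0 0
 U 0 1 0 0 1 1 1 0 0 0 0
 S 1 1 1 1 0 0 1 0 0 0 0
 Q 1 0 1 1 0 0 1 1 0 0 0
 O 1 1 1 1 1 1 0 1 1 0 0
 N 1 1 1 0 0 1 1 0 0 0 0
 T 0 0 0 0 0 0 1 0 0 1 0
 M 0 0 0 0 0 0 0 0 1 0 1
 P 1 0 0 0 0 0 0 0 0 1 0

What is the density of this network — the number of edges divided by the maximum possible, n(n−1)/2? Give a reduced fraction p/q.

5/11

There are 25 edges and 11 nodes, so the maximum possible is C(11,2) = 55.
Density = 25/55 = 5/11.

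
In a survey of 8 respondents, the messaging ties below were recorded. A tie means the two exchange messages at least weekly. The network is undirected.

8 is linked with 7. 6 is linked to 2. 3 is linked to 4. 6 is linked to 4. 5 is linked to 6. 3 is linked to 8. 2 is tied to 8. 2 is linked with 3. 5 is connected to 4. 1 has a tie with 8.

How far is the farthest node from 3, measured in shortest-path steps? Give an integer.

Distances from 3: 1:2, 2:1, 4:1, 5:2, 6:2, 7:2, 8:1.
The largest is 2 (to 6, 7, 1, and 5), so the eccentricity of 3 is 2.

2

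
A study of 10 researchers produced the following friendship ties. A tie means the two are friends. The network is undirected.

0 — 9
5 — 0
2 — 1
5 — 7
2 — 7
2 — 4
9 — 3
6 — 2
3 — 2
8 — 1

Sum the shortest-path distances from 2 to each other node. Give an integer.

14

Distances from 2: 0:3, 1:1, 3:1, 4:1, 5:2, 6:1, 7:1, 8:2, 9:2.
Sum = 3 + 1 + 1 + 1 + 2 + 1 + 1 + 2 + 2 = 14.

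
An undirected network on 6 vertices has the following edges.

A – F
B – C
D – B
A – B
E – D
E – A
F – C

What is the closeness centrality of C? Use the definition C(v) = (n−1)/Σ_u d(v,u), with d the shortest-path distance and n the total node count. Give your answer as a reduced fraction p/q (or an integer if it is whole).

Distances from C: A:2, B:1, D:2, E:3, F:1. Sum = 9.
n = 6, so closeness = 5/9.

5/9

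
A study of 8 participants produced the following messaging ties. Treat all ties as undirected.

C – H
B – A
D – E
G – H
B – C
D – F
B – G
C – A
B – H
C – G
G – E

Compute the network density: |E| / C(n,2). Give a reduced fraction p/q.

11/28

There are 11 edges and 8 nodes, so the maximum possible is C(8,2) = 28.
Density = 11/28.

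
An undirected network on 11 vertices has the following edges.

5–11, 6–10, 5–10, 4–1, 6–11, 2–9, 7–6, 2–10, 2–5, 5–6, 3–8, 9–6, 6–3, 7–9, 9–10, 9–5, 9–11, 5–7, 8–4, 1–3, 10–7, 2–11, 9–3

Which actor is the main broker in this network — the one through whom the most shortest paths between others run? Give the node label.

3

Unnormalized betweenness of each node: 1:4, 2:1/4, 3:43/2, 4:1/2, 5:7/6, 6:103/12, 7:0, 8:4, 9:79/6, 10:7/12, 11:1/4.
3 has the largest value, 43/2, making it the main broker — the node through which the most shortest paths run.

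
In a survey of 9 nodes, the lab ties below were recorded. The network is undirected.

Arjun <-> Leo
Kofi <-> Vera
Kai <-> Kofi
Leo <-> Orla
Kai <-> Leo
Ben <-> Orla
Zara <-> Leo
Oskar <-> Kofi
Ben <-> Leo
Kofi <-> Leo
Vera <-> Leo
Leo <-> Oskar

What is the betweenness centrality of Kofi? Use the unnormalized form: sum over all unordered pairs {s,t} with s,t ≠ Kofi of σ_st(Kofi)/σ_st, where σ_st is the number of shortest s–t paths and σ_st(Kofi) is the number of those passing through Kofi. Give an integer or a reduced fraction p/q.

Pairs whose geodesics pass through Kofi — Kai–Vera: 1/2; Kai–Oskar: 1/2; Vera–Oskar: 1/2.
All other pairs contribute 0.
Summing the contributions gives betweenness(Kofi) = 3/2.

3/2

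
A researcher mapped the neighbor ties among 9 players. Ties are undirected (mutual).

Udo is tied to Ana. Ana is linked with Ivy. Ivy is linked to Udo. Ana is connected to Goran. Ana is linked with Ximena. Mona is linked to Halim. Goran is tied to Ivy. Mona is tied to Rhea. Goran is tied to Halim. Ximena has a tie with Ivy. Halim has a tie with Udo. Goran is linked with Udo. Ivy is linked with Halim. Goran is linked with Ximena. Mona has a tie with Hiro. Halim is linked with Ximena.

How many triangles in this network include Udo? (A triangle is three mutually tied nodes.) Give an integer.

5

Udo's neighbors: Ana, Goran, Halim, and Ivy.
Neighbor pairs that are themselves tied: Udo–Ana–Goran; Udo–Ana–Ivy; Udo–Goran–Halim; Udo–Goran–Ivy; Udo–Halim–Ivy. Each forms one triangle with Udo, for 5 in total.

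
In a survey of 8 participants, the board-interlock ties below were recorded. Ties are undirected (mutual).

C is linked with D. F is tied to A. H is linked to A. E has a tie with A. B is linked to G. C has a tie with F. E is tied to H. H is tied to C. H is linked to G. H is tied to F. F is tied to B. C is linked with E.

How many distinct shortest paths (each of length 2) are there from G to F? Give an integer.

2

The shortest distance is 2. The length-2 paths are: G–B–F; G–H–F.
That gives 2 distinct shortest paths.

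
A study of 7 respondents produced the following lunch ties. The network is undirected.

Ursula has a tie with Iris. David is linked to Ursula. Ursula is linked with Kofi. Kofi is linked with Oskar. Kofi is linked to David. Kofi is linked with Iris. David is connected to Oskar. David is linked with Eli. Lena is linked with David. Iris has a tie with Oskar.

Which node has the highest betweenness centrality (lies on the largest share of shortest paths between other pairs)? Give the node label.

Unnormalized betweenness of each node: David:28/3, Eli:0, Iris:1/3, Kofi:4/3, Lena:0, Oskar:1, Ursula:1.
David has the largest value, 28/3, making it the main broker — the node through which the most shortest paths run.

David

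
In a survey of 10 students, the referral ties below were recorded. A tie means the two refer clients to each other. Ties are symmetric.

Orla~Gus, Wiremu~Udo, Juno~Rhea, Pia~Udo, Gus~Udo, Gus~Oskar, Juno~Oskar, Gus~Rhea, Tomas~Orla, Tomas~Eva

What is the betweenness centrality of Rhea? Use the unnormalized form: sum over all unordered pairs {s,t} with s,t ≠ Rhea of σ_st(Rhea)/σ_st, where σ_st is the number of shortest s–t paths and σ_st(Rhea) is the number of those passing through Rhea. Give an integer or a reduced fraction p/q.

7/2

Pairs whose geodesics pass through Rhea — Gus–Juno: 1/2; Juno–Eva: 1/2; Juno–Pia: 1/2; Juno–Udo: 1/2; Juno–Tomas: 1/2; Juno–Wiremu: 1/2; Juno–Orla: 1/2.
All other pairs contribute 0.
Summing the contributions gives betweenness(Rhea) = 7/2.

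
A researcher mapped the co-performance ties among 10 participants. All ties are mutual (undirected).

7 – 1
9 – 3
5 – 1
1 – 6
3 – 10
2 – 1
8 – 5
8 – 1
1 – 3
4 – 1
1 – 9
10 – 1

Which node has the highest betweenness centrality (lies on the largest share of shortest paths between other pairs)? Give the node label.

1

Unnormalized betweenness of each node: 1:65/2, 2:0, 3:1/2, 4:0, 5:0, 6:0, 7:0, 8:0, 9:0, 10:0.
1 has the largest value, 65/2, making it the main broker — the node through which the most shortest paths run.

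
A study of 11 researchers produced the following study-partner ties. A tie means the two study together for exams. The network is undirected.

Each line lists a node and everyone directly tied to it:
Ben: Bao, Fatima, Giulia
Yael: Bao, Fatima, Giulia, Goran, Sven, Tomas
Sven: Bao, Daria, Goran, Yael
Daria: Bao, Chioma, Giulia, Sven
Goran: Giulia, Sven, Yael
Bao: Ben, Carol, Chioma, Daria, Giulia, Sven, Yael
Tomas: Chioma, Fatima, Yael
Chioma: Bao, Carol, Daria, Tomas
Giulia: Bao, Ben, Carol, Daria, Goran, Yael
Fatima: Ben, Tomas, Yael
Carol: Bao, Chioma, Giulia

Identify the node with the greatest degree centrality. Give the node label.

Bao

Degrees — Bao:7, Ben:3, Carol:3, Chioma:4, Daria:4, Fatima:3, Giulia:6, Goran:3, Sven:4, Tomas:3, Yael:6.
The maximum is 7, attained only by Bao.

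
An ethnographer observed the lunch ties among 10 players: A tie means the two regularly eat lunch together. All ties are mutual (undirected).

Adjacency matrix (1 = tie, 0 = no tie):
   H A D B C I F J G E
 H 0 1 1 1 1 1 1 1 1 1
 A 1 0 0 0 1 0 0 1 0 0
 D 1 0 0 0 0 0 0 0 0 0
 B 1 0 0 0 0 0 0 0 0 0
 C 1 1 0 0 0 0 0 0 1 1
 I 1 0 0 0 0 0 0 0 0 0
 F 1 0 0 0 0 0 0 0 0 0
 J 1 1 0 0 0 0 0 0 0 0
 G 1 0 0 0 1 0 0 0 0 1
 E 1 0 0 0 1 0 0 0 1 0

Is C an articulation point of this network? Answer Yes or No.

No

Even without C, every remaining node can still reach every other (the residual graph is connected), so C is not a cut vertex.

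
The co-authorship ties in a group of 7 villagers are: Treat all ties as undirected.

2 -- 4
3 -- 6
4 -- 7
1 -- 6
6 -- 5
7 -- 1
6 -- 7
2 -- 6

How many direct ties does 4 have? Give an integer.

2

4 is directly tied to 2 and 7. That is 2 neighbors, so the degree of 4 is 2.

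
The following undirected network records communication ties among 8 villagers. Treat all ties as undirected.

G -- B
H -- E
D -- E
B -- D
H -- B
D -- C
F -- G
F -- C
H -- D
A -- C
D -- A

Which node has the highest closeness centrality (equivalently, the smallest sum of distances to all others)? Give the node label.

Farness (sum of distances to all others) for each node — A:13, B:11, C:11, D:9, E:14, F:14, G:14, H:12.
The smallest farness is 9, for D, so D has the highest closeness.

D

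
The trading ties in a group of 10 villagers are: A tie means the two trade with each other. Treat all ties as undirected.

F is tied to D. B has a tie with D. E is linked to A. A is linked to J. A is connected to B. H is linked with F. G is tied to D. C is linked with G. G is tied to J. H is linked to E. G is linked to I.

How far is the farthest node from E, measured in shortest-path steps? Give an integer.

Distances from E: A:1, B:2, C:4, D:3, F:2, G:3, H:1, I:4, J:2.
The largest is 4 (to C and I), so the eccentricity of E is 4.

4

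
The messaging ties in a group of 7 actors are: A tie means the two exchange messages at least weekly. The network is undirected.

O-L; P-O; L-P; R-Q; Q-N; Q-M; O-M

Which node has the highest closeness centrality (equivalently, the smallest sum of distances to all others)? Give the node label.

Farness (sum of distances to all others) for each node — L:15, M:10, N:16, O:11, P:15, Q:11, R:16.
The smallest farness is 10, for M, so M has the highest closeness.

M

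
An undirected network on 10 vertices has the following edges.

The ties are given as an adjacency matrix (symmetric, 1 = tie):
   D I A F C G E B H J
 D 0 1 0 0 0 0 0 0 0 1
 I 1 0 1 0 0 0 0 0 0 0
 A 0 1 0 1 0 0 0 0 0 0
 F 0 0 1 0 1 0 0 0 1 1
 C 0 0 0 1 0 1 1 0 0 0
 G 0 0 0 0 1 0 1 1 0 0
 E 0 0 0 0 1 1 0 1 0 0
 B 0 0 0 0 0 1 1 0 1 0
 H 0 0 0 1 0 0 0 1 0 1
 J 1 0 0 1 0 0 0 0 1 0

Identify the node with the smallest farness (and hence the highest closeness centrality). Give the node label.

F

Farness (sum of distances to all others) for each node — A:19, B:19, C:17, D:22, E:21, F:14, G:21, H:16, I:24, J:17.
The smallest farness is 14, for F, so F has the highest closeness.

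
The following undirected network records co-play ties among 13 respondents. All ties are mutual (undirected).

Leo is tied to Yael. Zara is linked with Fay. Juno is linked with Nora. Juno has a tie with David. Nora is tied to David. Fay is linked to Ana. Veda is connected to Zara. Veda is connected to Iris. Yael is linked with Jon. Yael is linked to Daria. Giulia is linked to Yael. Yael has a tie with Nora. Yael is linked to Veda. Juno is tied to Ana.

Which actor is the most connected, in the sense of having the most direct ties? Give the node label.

Degrees — Ana:2, Daria:1, David:2, Fay:2, Giulia:1, Iris:1, Jon:1, Juno:3, Leo:1, Nora:3, Veda:3, Yael:6, Zara:2.
The maximum is 6, attained only by Yael.

Yael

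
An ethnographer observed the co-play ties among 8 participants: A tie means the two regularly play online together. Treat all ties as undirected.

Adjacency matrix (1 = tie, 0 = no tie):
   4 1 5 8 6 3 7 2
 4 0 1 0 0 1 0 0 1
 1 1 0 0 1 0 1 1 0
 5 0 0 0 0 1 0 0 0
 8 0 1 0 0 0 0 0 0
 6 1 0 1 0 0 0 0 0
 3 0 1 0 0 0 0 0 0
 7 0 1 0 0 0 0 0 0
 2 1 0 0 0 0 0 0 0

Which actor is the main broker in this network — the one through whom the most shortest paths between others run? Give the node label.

Unnormalized betweenness of each node: 1:15, 2:0, 3:0, 4:14, 5:0, 6:6, 7:0, 8:0.
1 has the largest value, 15, making it the main broker — the node through which the most shortest paths run.

1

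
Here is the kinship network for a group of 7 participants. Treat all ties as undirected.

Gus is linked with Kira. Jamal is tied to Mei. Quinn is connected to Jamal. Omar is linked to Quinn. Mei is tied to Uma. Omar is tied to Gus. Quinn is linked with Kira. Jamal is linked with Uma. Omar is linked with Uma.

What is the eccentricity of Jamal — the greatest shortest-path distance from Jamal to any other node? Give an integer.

3

Distances from Jamal: Gus:3, Kira:2, Mei:1, Omar:2, Quinn:1, Uma:1.
The largest is 3 (to Gus), so the eccentricity of Jamal is 3.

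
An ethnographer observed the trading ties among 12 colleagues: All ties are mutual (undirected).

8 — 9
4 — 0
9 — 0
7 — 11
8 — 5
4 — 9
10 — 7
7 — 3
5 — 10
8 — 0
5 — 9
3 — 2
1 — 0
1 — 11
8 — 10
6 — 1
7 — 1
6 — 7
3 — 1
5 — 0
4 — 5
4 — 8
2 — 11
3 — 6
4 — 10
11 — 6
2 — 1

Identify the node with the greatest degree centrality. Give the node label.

1

Degrees — 0:5, 1:6, 2:3, 3:4, 4:5, 5:5, 6:4, 7:5, 8:5, 9:4, 10:4, 11:4.
The maximum is 6, attained only by 1.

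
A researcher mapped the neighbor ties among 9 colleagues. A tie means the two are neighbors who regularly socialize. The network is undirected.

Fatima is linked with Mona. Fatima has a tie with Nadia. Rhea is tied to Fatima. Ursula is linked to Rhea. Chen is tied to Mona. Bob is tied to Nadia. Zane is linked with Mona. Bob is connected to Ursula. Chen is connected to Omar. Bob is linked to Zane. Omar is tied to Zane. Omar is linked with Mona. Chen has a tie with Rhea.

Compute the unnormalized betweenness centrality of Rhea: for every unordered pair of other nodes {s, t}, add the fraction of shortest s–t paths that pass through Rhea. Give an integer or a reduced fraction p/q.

Pairs whose geodesics pass through Rhea — Omar–Ursula: 1/2; Mona–Ursula: 2/3; Fatima–Ursula: 1; Fatima–Chen: 1/2; Nadia–Chen: 1/2; Bob–Chen: 1/3; Ursula–Chen: 1.
All other pairs contribute 0.
Summing the contributions gives betweenness(Rhea) = 9/2.

9/2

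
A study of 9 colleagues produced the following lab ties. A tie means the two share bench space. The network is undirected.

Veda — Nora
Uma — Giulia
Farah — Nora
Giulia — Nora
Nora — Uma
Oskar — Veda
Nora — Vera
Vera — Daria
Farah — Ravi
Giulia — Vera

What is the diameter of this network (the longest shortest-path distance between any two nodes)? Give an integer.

4

Eccentricity of each node (its greatest distance to any other): Daria:4, Farah:3, Giulia:3, Nora:2, Oskar:4, Ravi:4, Uma:3, Veda:3, Vera:3.
The maximum eccentricity is 4, realized for instance by the pair Daria–Ravi via Daria – Vera – Nora – Farah – Ravi. So the diameter is 4.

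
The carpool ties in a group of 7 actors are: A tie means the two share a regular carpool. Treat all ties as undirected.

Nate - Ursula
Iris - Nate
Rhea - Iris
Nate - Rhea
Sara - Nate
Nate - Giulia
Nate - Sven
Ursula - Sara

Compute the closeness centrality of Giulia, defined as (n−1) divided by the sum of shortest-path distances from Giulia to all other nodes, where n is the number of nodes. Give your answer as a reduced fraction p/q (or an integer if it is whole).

6/11

Distances from Giulia: Iris:2, Nate:1, Rhea:2, Sara:2, Sven:2, Ursula:2. Sum = 11.
n = 7, so closeness = 6/11.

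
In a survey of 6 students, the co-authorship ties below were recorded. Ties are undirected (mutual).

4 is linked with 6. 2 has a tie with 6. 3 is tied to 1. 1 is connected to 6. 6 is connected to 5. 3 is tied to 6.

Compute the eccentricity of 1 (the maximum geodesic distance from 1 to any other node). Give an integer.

2

Distances from 1: 2:2, 3:1, 4:2, 5:2, 6:1.
The largest is 2 (to 4, 5, and 2), so the eccentricity of 1 is 2.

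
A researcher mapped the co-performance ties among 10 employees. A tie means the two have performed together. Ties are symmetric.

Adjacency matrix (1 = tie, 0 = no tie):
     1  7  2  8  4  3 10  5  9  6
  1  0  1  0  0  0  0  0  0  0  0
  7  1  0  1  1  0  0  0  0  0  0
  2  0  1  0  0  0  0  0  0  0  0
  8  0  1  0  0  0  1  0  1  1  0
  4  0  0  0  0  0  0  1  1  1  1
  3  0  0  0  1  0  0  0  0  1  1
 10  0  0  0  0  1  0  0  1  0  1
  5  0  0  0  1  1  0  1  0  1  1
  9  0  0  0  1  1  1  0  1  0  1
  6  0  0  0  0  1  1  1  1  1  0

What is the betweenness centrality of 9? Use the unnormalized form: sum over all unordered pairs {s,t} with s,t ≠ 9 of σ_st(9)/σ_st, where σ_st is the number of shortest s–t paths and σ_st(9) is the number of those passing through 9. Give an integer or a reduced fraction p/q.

Pairs whose geodesics pass through 9 — 1–4: 1/2; 1–6: 1/3; 7–4: 1/2; 7–6: 1/3; 2–4: 1/2; 2–6: 1/3; 8–4: 1/2; 8–6: 1/3; 4–3: 1/2; 3–5: 1/3.
All other pairs contribute 0.
Summing the contributions gives betweenness(9) = 25/6.

25/6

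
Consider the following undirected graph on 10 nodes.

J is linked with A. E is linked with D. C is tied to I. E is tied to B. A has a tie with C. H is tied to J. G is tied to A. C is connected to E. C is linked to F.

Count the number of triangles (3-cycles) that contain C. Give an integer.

0

C's neighbors are A, E, F, and I, but none of them are tied to each other, so no triangle contains C.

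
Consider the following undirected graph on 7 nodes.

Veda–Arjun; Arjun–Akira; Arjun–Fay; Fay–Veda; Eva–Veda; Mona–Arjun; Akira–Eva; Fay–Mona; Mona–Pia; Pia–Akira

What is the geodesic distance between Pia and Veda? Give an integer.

One shortest route is Pia – Mona – Fay – Veda, which uses 3 edges, and at distance 2 from Pia we only reach {Arjun, Eva, Fay}, which does not include Veda. So d(Pia,Veda) = 3.

3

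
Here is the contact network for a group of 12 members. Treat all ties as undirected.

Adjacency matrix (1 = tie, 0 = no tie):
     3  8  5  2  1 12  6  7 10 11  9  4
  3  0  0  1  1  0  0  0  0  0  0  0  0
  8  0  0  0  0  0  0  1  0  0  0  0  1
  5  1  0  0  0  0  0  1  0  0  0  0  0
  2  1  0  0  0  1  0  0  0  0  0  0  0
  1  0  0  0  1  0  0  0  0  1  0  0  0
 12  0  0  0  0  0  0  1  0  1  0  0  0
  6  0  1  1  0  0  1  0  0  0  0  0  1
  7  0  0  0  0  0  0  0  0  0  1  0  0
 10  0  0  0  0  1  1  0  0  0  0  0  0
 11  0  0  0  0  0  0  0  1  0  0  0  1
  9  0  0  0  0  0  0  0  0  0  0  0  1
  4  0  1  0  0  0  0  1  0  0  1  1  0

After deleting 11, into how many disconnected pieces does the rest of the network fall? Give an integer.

2

Without 11, the remaining ties split the others into: {1, 2, 3, 4, 5, 6, 8, 9, 10, 12}; {7}.
That's 2 separate components.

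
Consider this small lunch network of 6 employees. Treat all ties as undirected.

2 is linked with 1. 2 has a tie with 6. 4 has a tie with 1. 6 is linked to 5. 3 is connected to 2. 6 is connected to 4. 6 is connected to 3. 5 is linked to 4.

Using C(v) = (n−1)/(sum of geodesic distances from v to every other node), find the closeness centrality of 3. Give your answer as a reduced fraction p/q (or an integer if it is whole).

Distances from 3: 1:2, 2:1, 4:2, 5:2, 6:1. Sum = 8.
n = 6, so closeness = 5/8.

5/8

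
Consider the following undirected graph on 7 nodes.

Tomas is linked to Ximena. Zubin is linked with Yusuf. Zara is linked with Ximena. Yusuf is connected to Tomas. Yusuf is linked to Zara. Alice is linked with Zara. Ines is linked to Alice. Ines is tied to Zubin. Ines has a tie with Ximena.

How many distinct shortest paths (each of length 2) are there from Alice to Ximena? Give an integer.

The shortest distance is 2. The length-2 paths are: Alice–Ines–Ximena; Alice–Zara–Ximena.
That gives 2 distinct shortest paths.

2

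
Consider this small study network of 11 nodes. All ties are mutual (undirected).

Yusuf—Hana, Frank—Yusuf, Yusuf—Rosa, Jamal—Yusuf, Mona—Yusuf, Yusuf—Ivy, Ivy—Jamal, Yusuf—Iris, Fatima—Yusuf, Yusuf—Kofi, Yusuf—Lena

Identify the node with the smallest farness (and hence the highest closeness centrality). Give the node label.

Farness (sum of distances to all others) for each node — Fatima:19, Frank:19, Hana:19, Iris:19, Ivy:18, Jamal:18, Kofi:19, Lena:19, Mona:19, Rosa:19, Yusuf:10.
The smallest farness is 10, for Yusuf, so Yusuf has the highest closeness.

Yusuf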